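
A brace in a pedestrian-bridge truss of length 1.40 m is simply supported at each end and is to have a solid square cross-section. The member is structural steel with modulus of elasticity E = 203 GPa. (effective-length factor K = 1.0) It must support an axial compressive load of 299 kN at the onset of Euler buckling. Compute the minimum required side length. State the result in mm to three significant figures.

L_e = K·L = 1 × 1.40 = 1.400 m
Required I = P_cr·L_e²/(π²E) = 2.990×10^5 × 1.400² / (π² × 2.03×10^11) = 2.925×10^-7 m⁴
I_req = 2.925×10^5 mm⁴
Solid square: I = a⁴/12  ⇒  a = (12I)^(1/4) = (12×2.925×10^5)^(1/4) = 43.3 mm

a ≈ 43.3 mm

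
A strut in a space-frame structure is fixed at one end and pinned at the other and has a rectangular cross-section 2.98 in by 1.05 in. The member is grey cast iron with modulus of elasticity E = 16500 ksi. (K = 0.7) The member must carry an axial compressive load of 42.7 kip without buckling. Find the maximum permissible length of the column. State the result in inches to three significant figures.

L_max ≈ 47.3 in

Buckling occurs about the weak axis: I_min = h·b³/12 with b = 1.05 in (the shorter side).
I_min = 2.98×1.05³/12 = 0.2875 in⁴
At the buckling limit P_cr = P = 4.270×10^4 lb
From P_cr = π²EI/(K·L)²:  L = (1/K)·√(π²EI/P_cr) = (1/0.7)·√(π²×1.65×10^7×0.2875/4.270×10^4)
L = 47.3 in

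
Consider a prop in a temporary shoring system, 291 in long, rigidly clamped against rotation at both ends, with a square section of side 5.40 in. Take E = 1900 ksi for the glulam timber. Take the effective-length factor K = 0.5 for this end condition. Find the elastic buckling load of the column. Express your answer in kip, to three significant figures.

P_cr ≈ 62.8 kip

I = a⁴/12 = 5.40⁴/12 = 70.86 in⁴
Effective length L_e = K·L = 0.5 × 291 = 145.5 in
P_cr = π²EI / L_e² = π² × 1900×10³ × 70.86 / 145.5² = 6.277×10^4 lb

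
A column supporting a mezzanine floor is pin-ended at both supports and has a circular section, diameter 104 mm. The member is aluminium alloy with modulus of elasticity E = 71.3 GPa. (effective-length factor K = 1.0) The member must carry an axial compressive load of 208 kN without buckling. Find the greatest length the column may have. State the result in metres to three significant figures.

L_max ≈ 4.41 m

I = πd⁴/64 = π×104⁴/64 = 5.743×10^6 mm⁴
I = 5.743×10^-6 m⁴
At the buckling limit P_cr = P = 2.080×10^5 N
From P_cr = π²EI/(K·L)²:  L = (1/K)·√(π²EI/P_cr) = (1/1)·√(π²×7.13×10^10×5.743×10^-6/2.080×10^5)
L = 4.41 m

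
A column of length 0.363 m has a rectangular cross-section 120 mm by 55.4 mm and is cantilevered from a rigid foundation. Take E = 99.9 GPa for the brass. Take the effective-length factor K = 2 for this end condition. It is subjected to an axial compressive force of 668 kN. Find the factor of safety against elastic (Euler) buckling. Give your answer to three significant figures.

Buckling occurs about the weak axis: I_min = h·b³/12 with b = 55.4 mm (the shorter side).
I_min = 120×55.4³/12 = 1.700×10^6 mm⁴
I = 1.700×10^6 mm⁴ = 1.700×10^-6 m⁴
Effective length L_e = K·L = 2 × 0.363 = 0.7260 m
P_cr = π²EI / L_e² = π² × 99.9×10⁹ × 1.700×10^-6 / 0.7260² = 3.181×10^6 N
Factor of safety n = P_cr / P = 3180.7 / 668 = 4.76

n ≈ 4.76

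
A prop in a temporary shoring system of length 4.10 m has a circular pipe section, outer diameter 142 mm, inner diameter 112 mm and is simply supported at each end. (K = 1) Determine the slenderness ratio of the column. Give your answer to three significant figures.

λ ≈ 90.7

d_o = 142 mm, d_i = 112 mm
I = π(d_o⁴ − d_i⁴)/64 = π(142⁴ − 112.0⁴)/64 = 1.223×10^7 mm⁴
A = 5.985×10^3 mm²;  r_min = √(I/A) = √(1.223×10^7/5.985×10^3) = 45.21 mm
L_e = K·L = 1 × 4.10 m = 4.100 m = 4100.0 mm
λ = L_e / r_min = 4100.0 / 45.21 = 90.7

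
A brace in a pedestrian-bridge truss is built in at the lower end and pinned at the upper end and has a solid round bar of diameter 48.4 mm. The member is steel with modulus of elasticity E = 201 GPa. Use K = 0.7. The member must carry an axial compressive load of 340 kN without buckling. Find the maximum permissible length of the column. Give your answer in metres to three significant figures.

L_max ≈ 1.79 m

I = πd⁴/64 = π×48.4⁴/64 = 2.694×10^5 mm⁴
I = 2.694×10^-7 m⁴
At the buckling limit P_cr = P = 3.400×10^5 N
From P_cr = π²EI/(K·L)²:  L = (1/K)·√(π²EI/P_cr) = (1/0.7)·√(π²×2.01×10^11×2.694×10^-7/3.400×10^5)
L = 1.79 m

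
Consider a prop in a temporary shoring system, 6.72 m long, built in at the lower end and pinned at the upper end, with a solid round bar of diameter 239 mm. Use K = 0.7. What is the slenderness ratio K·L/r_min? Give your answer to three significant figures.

λ ≈ 78.7

I = πd⁴/64 = π×239⁴/64 = 1.602×10^8 mm⁴
A = 4.486×10^4 mm²;  r_min = √(I/A) = √(1.602×10^8/4.486×10^4) = 59.75 mm
L_e = K·L = 0.7 × 6.72 m = 4.704 m = 4704.0 mm
λ = L_e / r_min = 4704.0 / 59.75 = 78.7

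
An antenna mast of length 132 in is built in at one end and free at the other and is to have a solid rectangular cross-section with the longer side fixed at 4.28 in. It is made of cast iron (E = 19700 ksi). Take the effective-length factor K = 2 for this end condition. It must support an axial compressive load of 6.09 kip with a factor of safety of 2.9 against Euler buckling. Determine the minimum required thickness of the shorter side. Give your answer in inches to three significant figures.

Required P_cr = n·P = 2.9 × 6.09 = 17.66 kip
L_e = K·L = 2 × 132 = 264.0 in
Required I = P_cr·L_e²/(π²E) = 1.766×10^4 × 264.0² / (π² × 1.97×10^7) = 6.331 in⁴
Rectangle, weak axis: I_min = h·b³/12 with h = 4.28 in fixed  ⇒  b = (12I/h)^(1/3) = 2.61 in

b ≈ 2.61 in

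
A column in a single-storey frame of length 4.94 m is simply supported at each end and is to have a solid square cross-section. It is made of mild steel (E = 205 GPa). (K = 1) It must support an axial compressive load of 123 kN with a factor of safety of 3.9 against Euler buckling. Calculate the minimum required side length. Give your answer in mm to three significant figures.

a ≈ 91.3 mm

Required P_cr = n·P = 3.9 × 123 = 479.7 kN
L_e = K·L = 1 × 4.94 = 4.940 m
Required I = P_cr·L_e²/(π²E) = 4.797×10^5 × 4.940² / (π² × 2.05×10^11) = 5.786×10^-6 m⁴
I_req = 5.786×10^6 mm⁴
Solid square: I = a⁴/12  ⇒  a = (12I)^(1/4) = (12×5.786×10^6)^(1/4) = 91.3 mm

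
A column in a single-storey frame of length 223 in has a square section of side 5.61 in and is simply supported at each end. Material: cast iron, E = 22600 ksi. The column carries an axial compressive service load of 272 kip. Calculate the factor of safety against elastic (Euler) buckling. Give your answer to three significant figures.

I = a⁴/12 = 5.61⁴/12 = 82.54 in⁴
Effective length L_e = K·L = 1 × 223 = 223.0 in
P_cr = π²EI / L_e² = π² × 22600×10³ × 82.54 / 223.0² = 3.702×10^5 lb
Factor of safety n = P_cr / P = 370.23 / 272 = 1.36

n ≈ 1.36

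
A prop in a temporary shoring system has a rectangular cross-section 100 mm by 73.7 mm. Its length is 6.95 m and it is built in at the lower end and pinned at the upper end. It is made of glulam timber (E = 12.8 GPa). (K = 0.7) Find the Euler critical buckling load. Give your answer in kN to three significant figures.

Buckling occurs about the weak axis: I_min = h·b³/12 with b = 73.7 mm (the shorter side).
I_min = 100×73.7³/12 = 3.336×10^6 mm⁴
I = 3.336×10^6 mm⁴ = 3.336×10^-6 m⁴
Effective length L_e = K·L = 0.7 × 6.95 = 4.865 m
P_cr = π²EI / L_e² = π² × 12.8×10⁹ × 3.336×10^-6 / 4.865² = 1.781×10^4 N

P_cr ≈ 17.8 kN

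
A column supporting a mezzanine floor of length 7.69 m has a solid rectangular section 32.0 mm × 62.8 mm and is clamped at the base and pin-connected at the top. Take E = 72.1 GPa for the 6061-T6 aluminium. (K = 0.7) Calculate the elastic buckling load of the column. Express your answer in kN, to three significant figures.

Buckling occurs about the weak axis: I_min = h·b³/12 with b = 32.0 mm (the shorter side).
I_min = 62.8×32.0³/12 = 1.715×10^5 mm⁴
I = 1.715×10^5 mm⁴ = 1.715×10^-7 m⁴
Effective length L_e = K·L = 0.7 × 7.69 = 5.383 m
P_cr = π²EI / L_e² = π² × 72.1×10⁹ × 1.715×10^-7 / 5.383² = 4.211×10^3 N

P_cr ≈ 4.21 kN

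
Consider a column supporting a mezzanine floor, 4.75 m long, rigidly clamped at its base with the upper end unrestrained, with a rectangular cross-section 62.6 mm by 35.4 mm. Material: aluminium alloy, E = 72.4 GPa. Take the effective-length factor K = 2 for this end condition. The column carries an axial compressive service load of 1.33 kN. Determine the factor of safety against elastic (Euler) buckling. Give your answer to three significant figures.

Buckling occurs about the weak axis: I_min = h·b³/12 with b = 35.4 mm (the shorter side).
I_min = 62.6×35.4³/12 = 2.314×10^5 mm⁴
I = 2.314×10^5 mm⁴ = 2.314×10^-7 m⁴
Effective length L_e = K·L = 2 × 4.75 = 9.500 m
P_cr = π²EI / L_e² = π² × 72.4×10⁹ × 2.314×10^-7 / 9.500² = 1.832×10^3 N
Factor of safety n = P_cr / P = 1.8323 / 1.33 = 1.38

n ≈ 1.38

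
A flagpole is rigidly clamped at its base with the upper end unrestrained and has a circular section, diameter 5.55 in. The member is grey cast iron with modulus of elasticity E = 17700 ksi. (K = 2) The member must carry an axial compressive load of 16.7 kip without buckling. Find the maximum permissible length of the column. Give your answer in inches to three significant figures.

I = πd⁴/64 = π×5.55⁴/64 = 46.57 in⁴
At the buckling limit P_cr = P = 1.670×10^4 lb
From P_cr = π²EI/(K·L)²:  L = (1/K)·√(π²EI/P_cr) = (1/2)·√(π²×1.77×10^7×46.57/1.670×10^4)
L = 349 in

L_max ≈ 349 in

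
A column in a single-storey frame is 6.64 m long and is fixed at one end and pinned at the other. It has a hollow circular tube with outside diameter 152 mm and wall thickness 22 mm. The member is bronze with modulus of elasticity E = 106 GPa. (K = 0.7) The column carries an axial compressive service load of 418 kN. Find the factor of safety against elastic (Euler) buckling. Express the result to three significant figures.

n ≈ 2.26

Inner diameter d_i = 152 − 2×22 = 108.0 mm
I = π(d_o⁴ − d_i⁴)/64 = π(152⁴ − 108.0⁴)/64 = 1.952×10^7 mm⁴
I = 1.952×10^7 mm⁴ = 1.952×10^-5 m⁴
Effective length L_e = K·L = 0.7 × 6.64 = 4.648 m
P_cr = π²EI / L_e² = π² × 106×10⁹ × 1.952×10^-5 / 4.648² = 9.455×10^5 N
Factor of safety n = P_cr / P = 945.47 / 418 = 2.26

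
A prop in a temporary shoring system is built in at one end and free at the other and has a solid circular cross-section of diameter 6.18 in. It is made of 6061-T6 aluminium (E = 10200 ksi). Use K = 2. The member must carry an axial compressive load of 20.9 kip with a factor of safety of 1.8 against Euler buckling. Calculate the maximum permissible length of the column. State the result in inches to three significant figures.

I = πd⁴/64 = π×6.18⁴/64 = 71.60 in⁴
Required critical load P_cr = n·P = 1.8 × 20.9 = 37.62 kip = 3.762×10^4 lb
From P_cr = π²EI/(K·L)²:  L = (1/K)·√(π²EI/P_cr) = (1/2)·√(π²×1.02×10^7×71.60/3.762×10^4)
L = 219 in

L_max ≈ 219 in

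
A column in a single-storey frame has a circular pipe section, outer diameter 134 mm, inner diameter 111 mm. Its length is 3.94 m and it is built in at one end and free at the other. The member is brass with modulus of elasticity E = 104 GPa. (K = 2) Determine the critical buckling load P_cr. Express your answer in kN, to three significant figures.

P_cr ≈ 138 kN

d_o = 134 mm, d_i = 111 mm
I = π(d_o⁴ − d_i⁴)/64 = π(134⁴ − 111.0⁴)/64 = 8.375×10^6 mm⁴
I = 8.375×10^6 mm⁴ = 8.375×10^-6 m⁴
Effective length L_e = K·L = 2 × 3.94 = 7.880 m
P_cr = π²EI / L_e² = π² × 104×10⁹ × 8.375×10^-6 / 7.880² = 1.384×10^5 N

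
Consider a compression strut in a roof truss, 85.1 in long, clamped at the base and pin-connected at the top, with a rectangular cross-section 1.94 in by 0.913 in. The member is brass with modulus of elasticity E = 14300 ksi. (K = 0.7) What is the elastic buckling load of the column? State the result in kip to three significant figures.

Buckling occurs about the weak axis: I_min = h·b³/12 with b = 0.913 in (the shorter side).
I_min = 1.94×0.913³/12 = 0.1230 in⁴
Effective length L_e = K·L = 0.7 × 85.1 = 59.57 in
P_cr = π²EI / L_e² = π² × 14300×10³ × 0.1230 / 59.57² = 4.893×10^3 lb

P_cr ≈ 4.89 kip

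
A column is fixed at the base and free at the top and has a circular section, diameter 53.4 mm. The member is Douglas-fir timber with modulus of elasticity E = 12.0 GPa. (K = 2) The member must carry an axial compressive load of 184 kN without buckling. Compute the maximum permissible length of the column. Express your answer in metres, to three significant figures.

I = πd⁴/64 = π×53.4⁴/64 = 3.991×10^5 mm⁴
I = 3.991×10^-7 m⁴
At the buckling limit P_cr = P = 1.840×10^5 N
From P_cr = π²EI/(K·L)²:  L = (1/K)·√(π²EI/P_cr) = (1/2)·√(π²×1.20×10^10×3.991×10^-7/1.840×10^5)
L = 0.253 m

L_max ≈ 0.253 m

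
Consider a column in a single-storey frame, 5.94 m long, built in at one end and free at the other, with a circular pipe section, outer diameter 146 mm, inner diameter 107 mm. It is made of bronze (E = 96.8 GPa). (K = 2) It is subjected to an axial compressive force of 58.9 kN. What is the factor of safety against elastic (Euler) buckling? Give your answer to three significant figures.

n ≈ 1.82

d_o = 146 mm, d_i = 107 mm
I = π(d_o⁴ − d_i⁴)/64 = π(146⁴ − 107.0⁴)/64 = 1.587×10^7 mm⁴
I = 1.587×10^7 mm⁴ = 1.587×10^-5 m⁴
Effective length L_e = K·L = 2 × 5.94 = 11.88 m
P_cr = π²EI / L_e² = π² × 96.8×10⁹ × 1.587×10^-5 / 11.88² = 1.074×10^5 N
Factor of safety n = P_cr / P = 107.43 / 58.9 = 1.82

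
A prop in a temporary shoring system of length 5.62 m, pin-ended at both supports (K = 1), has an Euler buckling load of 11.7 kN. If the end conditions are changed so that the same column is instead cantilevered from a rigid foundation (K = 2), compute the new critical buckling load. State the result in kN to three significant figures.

P_cr ≈ 2.92 kN

P_cr ∝ 1/K², so P_cr,new = P_cr,old × (K_old/K_new)² = 11.7 × (1/2)²
= 11.7 × 0.2500 = 2.92 kN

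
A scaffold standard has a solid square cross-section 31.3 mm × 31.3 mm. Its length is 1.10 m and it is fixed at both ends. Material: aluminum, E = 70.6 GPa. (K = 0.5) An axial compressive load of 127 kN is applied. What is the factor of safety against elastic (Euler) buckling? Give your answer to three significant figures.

n ≈ 1.45

I = a⁴/12 = 31.3⁴/12 = 7.998×10^4 mm⁴
I = 7.998×10^4 mm⁴ = 7.998×10^-8 m⁴
Effective length L_e = K·L = 0.5 × 1.10 = 0.5500 m
P_cr = π²EI / L_e² = π² × 70.6×10⁹ × 7.998×10^-8 / 0.5500² = 1.842×10^5 N
Factor of safety n = P_cr / P = 184.24 / 127 = 1.45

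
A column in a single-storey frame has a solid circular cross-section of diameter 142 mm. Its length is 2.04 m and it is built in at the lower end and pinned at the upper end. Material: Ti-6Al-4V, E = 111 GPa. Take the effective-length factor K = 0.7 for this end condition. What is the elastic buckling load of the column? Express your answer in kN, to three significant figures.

I = πd⁴/64 = π×142⁴/64 = 1.996×10^7 mm⁴
I = 1.996×10^7 mm⁴ = 1.996×10^-5 m⁴
Effective length L_e = K·L = 0.7 × 2.04 = 1.428 m
P_cr = π²EI / L_e² = π² × 111×10⁹ × 1.996×10^-5 / 1.428² = 1.072×10^7 N

P_cr ≈ 10700 kN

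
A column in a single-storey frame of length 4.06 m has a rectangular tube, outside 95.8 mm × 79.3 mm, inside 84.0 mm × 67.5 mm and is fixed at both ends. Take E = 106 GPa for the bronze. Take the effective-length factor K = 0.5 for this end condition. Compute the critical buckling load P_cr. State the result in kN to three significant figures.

Weak-axis I_min = (h_o·b_o³ − h_i·b_i³)/12 with b_o = 79.3, b_i = 67.50 mm (shorter outer/inner sides).
I_min = (95.8×79.3³ − 84.00×67.50³)/12 = 1.828×10^6 mm⁴
I = 1.828×10^6 mm⁴ = 1.828×10^-6 m⁴
Effective length L_e = K·L = 0.5 × 4.06 = 2.030 m
P_cr = π²EI / L_e² = π² × 106×10⁹ × 1.828×10^-6 / 2.030² = 4.641×10^5 N

P_cr ≈ 464 kN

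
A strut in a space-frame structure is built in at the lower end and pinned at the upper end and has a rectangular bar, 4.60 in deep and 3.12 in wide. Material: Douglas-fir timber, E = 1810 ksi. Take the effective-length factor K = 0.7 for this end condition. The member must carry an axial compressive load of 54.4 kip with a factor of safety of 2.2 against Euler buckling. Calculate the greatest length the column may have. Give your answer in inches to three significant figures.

L_max ≈ 59.6 in

Buckling occurs about the weak axis: I_min = h·b³/12 with b = 3.12 in (the shorter side).
I_min = 4.60×3.12³/12 = 11.64 in⁴
Required critical load P_cr = n·P = 2.2 × 54.4 = 119.7 kip = 1.197×10^5 lb
From P_cr = π²EI/(K·L)²:  L = (1/K)·√(π²EI/P_cr) = (1/0.7)·√(π²×1.81×10^6×11.64/1.197×10^5)
L = 59.6 in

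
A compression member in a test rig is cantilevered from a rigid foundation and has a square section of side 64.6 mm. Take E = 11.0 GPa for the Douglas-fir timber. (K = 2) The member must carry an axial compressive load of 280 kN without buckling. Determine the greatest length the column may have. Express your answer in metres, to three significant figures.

L_max ≈ 0.375 m

I = a⁴/12 = 64.6⁴/12 = 1.451×10^6 mm⁴
I = 1.451×10^-6 m⁴
At the buckling limit P_cr = P = 2.800×10^5 N
From P_cr = π²EI/(K·L)²:  L = (1/K)·√(π²EI/P_cr) = (1/2)·√(π²×1.10×10^10×1.451×10^-6/2.800×10^5)
L = 0.375 m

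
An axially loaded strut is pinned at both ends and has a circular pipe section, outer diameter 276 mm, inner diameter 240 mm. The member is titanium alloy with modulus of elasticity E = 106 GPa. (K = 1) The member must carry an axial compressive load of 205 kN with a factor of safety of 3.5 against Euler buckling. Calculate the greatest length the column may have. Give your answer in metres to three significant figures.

d_o = 276 mm, d_i = 240 mm
I = π(d_o⁴ − d_i⁴)/64 = π(276⁴ − 240.0⁴)/64 = 1.220×10^8 mm⁴
I = 1.220×10^-4 m⁴
Required critical load P_cr = n·P = 3.5 × 205 = 717.5 kN = 7.175×10^5 N
From P_cr = π²EI/(K·L)²:  L = (1/K)·√(π²EI/P_cr) = (1/1)·√(π²×1.06×10^11×1.220×10^-4/7.175×10^5)
L = 13.3 m

L_max ≈ 13.3 m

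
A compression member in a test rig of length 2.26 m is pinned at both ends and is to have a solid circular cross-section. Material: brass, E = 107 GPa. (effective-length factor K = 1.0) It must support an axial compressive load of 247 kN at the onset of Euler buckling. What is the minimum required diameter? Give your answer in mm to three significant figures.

d ≈ 70.2 mm

L_e = K·L = 1 × 2.26 = 2.260 m
Required I = P_cr·L_e²/(π²E) = 2.470×10^5 × 2.260² / (π² × 1.07×10^11) = 1.195×10^-6 m⁴
I_req = 1.195×10^6 mm⁴
Solid circle: I = πd⁴/64  ⇒  d = (64I/π)^(1/4) = (64×1.195×10^6/π)^(1/4) = 70.2 mm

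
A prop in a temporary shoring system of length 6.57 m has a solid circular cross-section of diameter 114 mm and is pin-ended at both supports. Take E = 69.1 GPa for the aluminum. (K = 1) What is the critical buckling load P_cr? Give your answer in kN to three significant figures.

I = πd⁴/64 = π×114⁴/64 = 8.291×10^6 mm⁴
I = 8.291×10^6 mm⁴ = 8.291×10^-6 m⁴
Effective length L_e = K·L = 1 × 6.57 = 6.570 m
P_cr = π²EI / L_e² = π² × 69.1×10⁹ × 8.291×10^-6 / 6.570² = 1.310×10^5 N

P_cr ≈ 131 kN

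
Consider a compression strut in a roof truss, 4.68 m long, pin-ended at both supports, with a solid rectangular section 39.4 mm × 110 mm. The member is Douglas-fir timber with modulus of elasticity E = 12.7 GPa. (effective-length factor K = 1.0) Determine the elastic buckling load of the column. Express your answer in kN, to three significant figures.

P_cr ≈ 3.21 kN

Buckling occurs about the weak axis: I_min = h·b³/12 with b = 39.4 mm (the shorter side).
I_min = 110×39.4³/12 = 5.607×10^5 mm⁴
I = 5.607×10^5 mm⁴ = 5.607×10^-7 m⁴
Effective length L_e = K·L = 1 × 4.68 = 4.680 m
P_cr = π²EI / L_e² = π² × 12.7×10⁹ × 5.607×10^-7 / 4.680² = 3.209×10^3 N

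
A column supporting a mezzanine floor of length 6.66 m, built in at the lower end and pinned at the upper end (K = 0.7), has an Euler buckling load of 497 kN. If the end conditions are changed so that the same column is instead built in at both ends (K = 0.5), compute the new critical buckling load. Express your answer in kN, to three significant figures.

P_cr ≈ 974 kN

P_cr ∝ 1/K², so P_cr,new = P_cr,old × (K_old/K_new)² = 497 × (0.7/0.5)²
= 497 × 1.960 = 974 kN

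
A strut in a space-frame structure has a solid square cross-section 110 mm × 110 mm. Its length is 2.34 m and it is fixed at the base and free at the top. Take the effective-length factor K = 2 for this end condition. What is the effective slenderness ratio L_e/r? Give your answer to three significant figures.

λ ≈ 147

For a square r = a/√12 = 110/√12 = 31.75 mm
L_e = K·L = 2 × 2.34 m = 4.680 m = 4680.0 mm
λ = L_e / r_min = 4680.0 / 31.75 = 147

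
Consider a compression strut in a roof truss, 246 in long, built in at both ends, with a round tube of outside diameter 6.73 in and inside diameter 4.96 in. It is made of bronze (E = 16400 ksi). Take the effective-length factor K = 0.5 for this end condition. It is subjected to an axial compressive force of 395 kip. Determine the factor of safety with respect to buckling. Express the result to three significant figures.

n ≈ 1.92

d_o = 6.73 in, d_i = 4.96 in
I = π(d_o⁴ − d_i⁴)/64 = π(6.73⁴ − 4.960⁴)/64 = 70.99 in⁴
Effective length L_e = K·L = 0.5 × 246 = 123.0 in
P_cr = π²EI / L_e² = π² × 16400×10³ × 70.99 / 123.0² = 7.595×10^5 lb
Factor of safety n = P_cr / P = 759.51 / 395 = 1.92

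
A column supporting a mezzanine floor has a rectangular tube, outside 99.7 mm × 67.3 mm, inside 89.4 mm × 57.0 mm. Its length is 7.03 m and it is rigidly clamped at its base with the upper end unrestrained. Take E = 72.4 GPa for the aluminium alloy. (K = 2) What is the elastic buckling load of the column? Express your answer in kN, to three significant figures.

P_cr ≈ 4.17 kN

Weak-axis I_min = (h_o·b_o³ − h_i·b_i³)/12 with b_o = 67.3, b_i = 57.00 mm (shorter outer/inner sides).
I_min = (99.7×67.3³ − 89.40×57.00³)/12 = 1.153×10^6 mm⁴
I = 1.153×10^6 mm⁴ = 1.153×10^-6 m⁴
Effective length L_e = K·L = 2 × 7.03 = 14.06 m
P_cr = π²EI / L_e² = π² × 72.4×10⁹ × 1.153×10^-6 / 14.06² = 4.167×10^3 N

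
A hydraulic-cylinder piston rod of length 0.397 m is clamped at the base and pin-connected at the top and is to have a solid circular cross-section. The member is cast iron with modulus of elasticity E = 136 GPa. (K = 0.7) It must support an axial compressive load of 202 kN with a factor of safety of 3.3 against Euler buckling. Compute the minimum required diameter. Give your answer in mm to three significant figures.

Required P_cr = n·P = 3.3 × 202 = 666.6 kN
L_e = K·L = 0.7 × 0.397 = 0.2779 m
Required I = P_cr·L_e²/(π²E) = 6.666×10^5 × 0.2779² / (π² × 1.36×10^11) = 3.835×10^-8 m⁴
I_req = 3.835×10^4 mm⁴
Solid circle: I = πd⁴/64  ⇒  d = (64I/π)^(1/4) = (64×3.835×10^4/π)^(1/4) = 29.7 mm

d ≈ 29.7 mm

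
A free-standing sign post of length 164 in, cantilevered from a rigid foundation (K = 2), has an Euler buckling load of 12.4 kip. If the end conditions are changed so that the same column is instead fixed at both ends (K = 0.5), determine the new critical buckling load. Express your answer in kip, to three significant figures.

P_cr ≈ 198 kip

P_cr ∝ 1/K², so P_cr,new = P_cr,old × (K_old/K_new)² = 12.4 × (2/0.5)²
= 12.4 × 16.00 = 198 kip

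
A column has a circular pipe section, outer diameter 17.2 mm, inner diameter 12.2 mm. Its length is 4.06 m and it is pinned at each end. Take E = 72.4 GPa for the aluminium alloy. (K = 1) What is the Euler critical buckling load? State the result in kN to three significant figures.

d_o = 17.2 mm, d_i = 12.2 mm
I = π(d_o⁴ − d_i⁴)/64 = π(17.2⁴ − 12.20⁴)/64 = 3.209×10^3 mm⁴
I = 3.209×10^3 mm⁴ = 3.209×10^-9 m⁴
Effective length L_e = K·L = 1 × 4.06 = 4.060 m
P_cr = π²EI / L_e² = π² × 72.4×10⁹ × 3.209×10^-9 / 4.060² = 139.1 N

P_cr ≈ 0.139 kN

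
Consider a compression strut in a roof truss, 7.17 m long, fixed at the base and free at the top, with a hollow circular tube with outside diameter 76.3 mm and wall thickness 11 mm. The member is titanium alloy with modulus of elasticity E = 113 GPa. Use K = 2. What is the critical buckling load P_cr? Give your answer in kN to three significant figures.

P_cr ≈ 6.71 kN

Inner diameter d_i = 76.3 − 2×11 = 54.30 mm
I = π(d_o⁴ − d_i⁴)/64 = π(76.3⁴ − 54.30⁴)/64 = 1.237×10^6 mm⁴
I = 1.237×10^6 mm⁴ = 1.237×10^-6 m⁴
Effective length L_e = K·L = 2 × 7.17 = 14.34 m
P_cr = π²EI / L_e² = π² × 113×10⁹ × 1.237×10^-6 / 14.34² = 6.708×10^3 N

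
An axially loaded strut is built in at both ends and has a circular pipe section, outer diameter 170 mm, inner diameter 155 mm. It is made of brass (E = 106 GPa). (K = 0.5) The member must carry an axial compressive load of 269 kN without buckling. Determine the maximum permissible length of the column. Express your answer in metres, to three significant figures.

d_o = 170 mm, d_i = 155 mm
I = π(d_o⁴ − d_i⁴)/64 = π(170⁴ − 155.0⁴)/64 = 1.267×10^7 mm⁴
I = 1.267×10^-5 m⁴
At the buckling limit P_cr = P = 2.690×10^5 N
From P_cr = π²EI/(K·L)²:  L = (1/K)·√(π²EI/P_cr) = (1/0.5)·√(π²×1.06×10^11×1.267×10^-5/2.690×10^5)
L = 14.0 m

L_max ≈ 14.0 m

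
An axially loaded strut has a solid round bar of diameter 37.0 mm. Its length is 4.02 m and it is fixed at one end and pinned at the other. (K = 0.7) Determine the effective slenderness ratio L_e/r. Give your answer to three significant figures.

λ ≈ 304

For a solid circle r = d/4 = 37.0/4 = 9.250 mm
L_e = K·L = 0.7 × 4.02 m = 2.814 m = 2814.0 mm
λ = L_e / r_min = 2814.0 / 9.250 = 304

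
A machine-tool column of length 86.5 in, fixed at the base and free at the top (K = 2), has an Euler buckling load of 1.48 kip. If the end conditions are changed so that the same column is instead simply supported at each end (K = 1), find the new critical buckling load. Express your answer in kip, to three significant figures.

P_cr ≈ 5.92 kip

P_cr ∝ 1/K², so P_cr,new = P_cr,old × (K_old/K_new)² = 1.48 × (2/1)²
= 1.48 × 4.000 = 5.92 kip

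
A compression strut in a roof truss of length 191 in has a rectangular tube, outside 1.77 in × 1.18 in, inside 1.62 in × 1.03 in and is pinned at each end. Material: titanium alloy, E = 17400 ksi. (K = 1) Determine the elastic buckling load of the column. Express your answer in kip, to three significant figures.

P_cr ≈ 0.446 kip

Weak-axis I_min = (h_o·b_o³ − h_i·b_i³)/12 with b_o = 1.18, b_i = 1.030 in (shorter outer/inner sides).
I_min = (1.77×1.18³ − 1.620×1.030³)/12 = 9.483×10^-2 in⁴
Effective length L_e = K·L = 1 × 191 = 191.0 in
P_cr = π²EI / L_e² = π² × 17400×10³ × 9.483×10^-2 / 191.0² = 446.4 lb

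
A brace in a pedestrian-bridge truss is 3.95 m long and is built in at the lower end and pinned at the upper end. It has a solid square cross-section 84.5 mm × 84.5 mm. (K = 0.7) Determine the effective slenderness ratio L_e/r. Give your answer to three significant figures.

For a square r = a/√12 = 84.5/√12 = 24.39 mm
L_e = K·L = 0.7 × 3.95 m = 2.765 m = 2765.0 mm
λ = L_e / r_min = 2765.0 / 24.39 = 113

λ ≈ 113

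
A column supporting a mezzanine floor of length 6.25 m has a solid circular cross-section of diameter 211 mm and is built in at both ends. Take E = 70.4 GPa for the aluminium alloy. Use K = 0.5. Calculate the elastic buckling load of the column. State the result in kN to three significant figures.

I = πd⁴/64 = π×211⁴/64 = 9.730×10^7 mm⁴
I = 9.730×10^7 mm⁴ = 9.730×10^-5 m⁴
Effective length L_e = K·L = 0.5 × 6.25 = 3.125 m
P_cr = π²EI / L_e² = π² × 70.4×10⁹ × 9.730×10^-5 / 3.125² = 6.923×10^6 N

P_cr ≈ 6920 kN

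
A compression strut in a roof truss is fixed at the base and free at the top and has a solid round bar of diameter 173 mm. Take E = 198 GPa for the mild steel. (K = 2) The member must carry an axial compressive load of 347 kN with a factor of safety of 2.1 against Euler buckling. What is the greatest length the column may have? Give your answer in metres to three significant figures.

I = πd⁴/64 = π×173⁴/64 = 4.397×10^7 mm⁴
I = 4.397×10^-5 m⁴
Required critical load P_cr = n·P = 2.1 × 347 = 728.7 kN = 7.287×10^5 N
From P_cr = π²EI/(K·L)²:  L = (1/K)·√(π²EI/P_cr) = (1/2)·√(π²×1.98×10^11×4.397×10^-5/7.287×10^5)
L = 5.43 m

L_max ≈ 5.43 m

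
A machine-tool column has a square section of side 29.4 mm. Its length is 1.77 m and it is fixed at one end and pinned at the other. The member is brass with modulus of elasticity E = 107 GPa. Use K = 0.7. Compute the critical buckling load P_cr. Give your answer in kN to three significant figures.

P_cr ≈ 42.8 kN

I = a⁴/12 = 29.4⁴/12 = 6.226×10^4 mm⁴
I = 6.226×10^4 mm⁴ = 6.226×10^-8 m⁴
Effective length L_e = K·L = 0.7 × 1.77 = 1.239 m
P_cr = π²EI / L_e² = π² × 107×10⁹ × 6.226×10^-8 / 1.239² = 4.283×10^4 N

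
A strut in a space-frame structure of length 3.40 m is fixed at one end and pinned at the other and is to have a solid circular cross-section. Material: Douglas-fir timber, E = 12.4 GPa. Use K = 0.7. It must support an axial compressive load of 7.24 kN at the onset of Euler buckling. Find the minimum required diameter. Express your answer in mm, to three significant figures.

L_e = K·L = 0.7 × 3.40 = 2.380 m
Required I = P_cr·L_e²/(π²E) = 7.240×10^3 × 2.380² / (π² × 1.24×10^10) = 3.351×10^-7 m⁴
I_req = 3.351×10^5 mm⁴
Solid circle: I = πd⁴/64  ⇒  d = (64I/π)^(1/4) = (64×3.351×10^5/π)^(1/4) = 51.1 mm

d ≈ 51.1 mm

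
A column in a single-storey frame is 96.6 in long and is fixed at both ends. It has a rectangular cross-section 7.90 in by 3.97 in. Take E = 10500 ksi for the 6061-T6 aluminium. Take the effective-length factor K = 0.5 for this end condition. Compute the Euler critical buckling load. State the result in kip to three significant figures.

Buckling occurs about the weak axis: I_min = h·b³/12 with b = 3.97 in (the shorter side).
I_min = 7.90×3.97³/12 = 41.19 in⁴
Effective length L_e = K·L = 0.5 × 96.6 = 48.30 in
P_cr = π²EI / L_e² = π² × 10500×10³ × 41.19 / 48.30² = 1.830×10^6 lb

P_cr ≈ 1830 kip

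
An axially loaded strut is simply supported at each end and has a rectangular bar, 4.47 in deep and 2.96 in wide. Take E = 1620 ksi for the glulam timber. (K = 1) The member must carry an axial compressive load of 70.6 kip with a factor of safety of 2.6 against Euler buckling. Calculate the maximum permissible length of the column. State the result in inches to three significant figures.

Buckling occurs about the weak axis: I_min = h·b³/12 with b = 2.96 in (the shorter side).
I_min = 4.47×2.96³/12 = 9.661 in⁴
Required critical load P_cr = n·P = 2.6 × 70.6 = 183.6 kip = 1.836×10^5 lb
From P_cr = π²EI/(K·L)²:  L = (1/K)·√(π²EI/P_cr) = (1/1)·√(π²×1.62×10^6×9.661/1.836×10^5)
L = 29.0 in

L_max ≈ 29.0 in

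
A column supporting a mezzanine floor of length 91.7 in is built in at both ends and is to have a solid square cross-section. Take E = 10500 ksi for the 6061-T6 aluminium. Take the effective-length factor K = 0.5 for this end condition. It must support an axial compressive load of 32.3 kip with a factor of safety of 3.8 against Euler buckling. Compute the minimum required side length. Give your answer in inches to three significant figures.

a ≈ 2.34 in

Required P_cr = n·P = 3.8 × 32.3 = 122.7 kip
L_e = K·L = 0.5 × 91.7 = 45.85 in
Required I = P_cr·L_e²/(π²E) = 1.227×10^5 × 45.85² / (π² × 1.05×10^7) = 2.490 in⁴
Solid square: I = a⁴/12  ⇒  a = (12I)^(1/4) = (12×2.490)^(1/4) = 2.34 in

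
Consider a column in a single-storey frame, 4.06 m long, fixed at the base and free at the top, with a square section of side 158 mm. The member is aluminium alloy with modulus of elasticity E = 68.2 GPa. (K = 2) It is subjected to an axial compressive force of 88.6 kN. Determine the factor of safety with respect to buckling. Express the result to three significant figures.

n ≈ 5.98

I = a⁴/12 = 158⁴/12 = 5.193×10^7 mm⁴
I = 5.193×10^7 mm⁴ = 5.193×10^-5 m⁴
Effective length L_e = K·L = 2 × 4.06 = 8.120 m
P_cr = π²EI / L_e² = π² × 68.2×10⁹ × 5.193×10^-5 / 8.120² = 5.302×10^5 N
Factor of safety n = P_cr / P = 530.17 / 88.6 = 5.98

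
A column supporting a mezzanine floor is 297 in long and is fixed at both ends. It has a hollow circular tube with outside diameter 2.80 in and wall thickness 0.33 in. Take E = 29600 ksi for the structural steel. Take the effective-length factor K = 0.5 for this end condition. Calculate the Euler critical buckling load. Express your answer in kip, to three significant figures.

P_cr ≈ 26.3 kip

Inner diameter d_i = 2.80 − 2×0.33 = 2.140 in
I = π(d_o⁴ − d_i⁴)/64 = π(2.80⁴ − 2.140⁴)/64 = 1.988 in⁴
Effective length L_e = K·L = 0.5 × 297 = 148.5 in
P_cr = π²EI / L_e² = π² × 29600×10³ × 1.988 / 148.5² = 2.633×10^4 lb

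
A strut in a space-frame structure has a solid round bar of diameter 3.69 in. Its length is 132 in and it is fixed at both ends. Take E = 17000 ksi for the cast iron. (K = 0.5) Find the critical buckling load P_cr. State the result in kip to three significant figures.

I = πd⁴/64 = π×3.69⁴/64 = 9.101 in⁴
Effective length L_e = K·L = 0.5 × 132 = 66.00 in
P_cr = π²EI / L_e² = π² × 17000×10³ × 9.101 / 66.00² = 3.505×10^5 lb

P_cr ≈ 351 kip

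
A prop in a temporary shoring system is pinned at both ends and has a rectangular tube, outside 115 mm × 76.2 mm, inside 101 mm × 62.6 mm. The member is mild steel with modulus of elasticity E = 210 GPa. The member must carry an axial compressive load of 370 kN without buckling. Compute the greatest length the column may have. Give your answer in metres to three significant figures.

Weak-axis I_min = (h_o·b_o³ − h_i·b_i³)/12 with b_o = 76.2, b_i = 62.60 mm (shorter outer/inner sides).
I_min = (115×76.2³ − 101.0×62.60³)/12 = 2.175×10^6 mm⁴
I = 2.175×10^-6 m⁴
At the buckling limit P_cr = P = 3.700×10^5 N
From P_cr = π²EI/(K·L)²:  L = (1/K)·√(π²EI/P_cr) = (1/1)·√(π²×2.10×10^11×2.175×10^-6/3.700×10^5)
L = 3.49 m

L_max ≈ 3.49 m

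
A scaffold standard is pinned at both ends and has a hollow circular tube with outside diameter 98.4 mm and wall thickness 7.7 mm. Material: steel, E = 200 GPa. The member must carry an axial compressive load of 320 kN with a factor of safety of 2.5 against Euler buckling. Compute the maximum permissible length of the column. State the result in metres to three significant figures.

L_max ≈ 2.37 m

Inner diameter d_i = 98.4 − 2×7.7 = 83.00 mm
I = π(d_o⁴ − d_i⁴)/64 = π(98.4⁴ − 83.00⁴)/64 = 2.272×10^6 mm⁴
I = 2.272×10^-6 m⁴
Required critical load P_cr = n·P = 2.5 × 320 = 800.0 kN = 8.000×10^5 N
From P_cr = π²EI/(K·L)²:  L = (1/K)·√(π²EI/P_cr) = (1/1)·√(π²×2.00×10^11×2.272×10^-6/8.000×10^5)
L = 2.37 m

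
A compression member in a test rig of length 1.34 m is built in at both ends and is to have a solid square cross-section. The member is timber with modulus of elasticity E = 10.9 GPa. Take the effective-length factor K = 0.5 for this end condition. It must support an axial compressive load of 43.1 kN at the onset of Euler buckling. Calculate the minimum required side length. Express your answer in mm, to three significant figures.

a ≈ 38.3 mm

L_e = K·L = 0.5 × 1.34 = 0.6700 m
Required I = P_cr·L_e²/(π²E) = 4.310×10^4 × 0.6700² / (π² × 1.09×10^10) = 1.798×10^-7 m⁴
I_req = 1.798×10^5 mm⁴
Solid square: I = a⁴/12  ⇒  a = (12I)^(1/4) = (12×1.798×10^5)^(1/4) = 38.3 mm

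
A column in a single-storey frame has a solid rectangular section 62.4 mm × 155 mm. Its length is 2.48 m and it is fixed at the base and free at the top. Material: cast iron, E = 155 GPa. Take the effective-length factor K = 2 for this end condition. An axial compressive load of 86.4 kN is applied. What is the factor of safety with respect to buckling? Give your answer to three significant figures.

n ≈ 2.26

Buckling occurs about the weak axis: I_min = h·b³/12 with b = 62.4 mm (the shorter side).
I_min = 155×62.4³/12 = 3.138×10^6 mm⁴
I = 3.138×10^6 mm⁴ = 3.138×10^-6 m⁴
Effective length L_e = K·L = 2 × 2.48 = 4.960 m
P_cr = π²EI / L_e² = π² × 155×10⁹ × 3.138×10^-6 / 4.960² = 1.952×10^5 N
Factor of safety n = P_cr / P = 195.15 / 86.4 = 2.26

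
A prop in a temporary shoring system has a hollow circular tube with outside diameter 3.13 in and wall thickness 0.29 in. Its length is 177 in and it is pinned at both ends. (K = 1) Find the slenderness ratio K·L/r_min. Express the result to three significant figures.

Inner diameter d_i = 3.13 − 2×0.29 = 2.550 in
I = π(d_o⁴ − d_i⁴)/64 = π(3.13⁴ − 2.550⁴)/64 = 2.636 in⁴
A = 2.587 in²;  r_min = √(I/A) = √(2.636/2.587) = 1.009 in
L_e = K·L = 1 × 177 = 177.0 in
λ = L_e / r_min = 177.00 / 1.009 = 175

λ ≈ 175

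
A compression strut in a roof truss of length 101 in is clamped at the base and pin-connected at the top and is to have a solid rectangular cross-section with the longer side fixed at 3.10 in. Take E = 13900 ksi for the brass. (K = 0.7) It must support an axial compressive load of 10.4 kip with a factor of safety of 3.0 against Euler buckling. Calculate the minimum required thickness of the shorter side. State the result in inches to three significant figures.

Required P_cr = n·P = 3.0 × 10.4 = 31.20 kip
L_e = K·L = 0.7 × 101 = 70.70 in
Required I = P_cr·L_e²/(π²E) = 3.120×10^4 × 70.70² / (π² × 1.39×10^7) = 1.137 in⁴
Rectangle, weak axis: I_min = h·b³/12 with h = 3.10 in fixed  ⇒  b = (12I/h)^(1/3) = 1.64 in

b ≈ 1.64 in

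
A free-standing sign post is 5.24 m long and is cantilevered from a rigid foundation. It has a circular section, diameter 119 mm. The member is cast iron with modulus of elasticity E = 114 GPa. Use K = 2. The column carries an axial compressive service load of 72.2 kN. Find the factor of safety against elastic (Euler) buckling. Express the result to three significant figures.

n ≈ 1.40

I = πd⁴/64 = π×119⁴/64 = 9.844×10^6 mm⁴
I = 9.844×10^6 mm⁴ = 9.844×10^-6 m⁴
Effective length L_e = K·L = 2 × 5.24 = 10.48 m
P_cr = π²EI / L_e² = π² × 114×10⁹ × 9.844×10^-6 / 10.48² = 1.008×10^5 N
Factor of safety n = P_cr / P = 100.84 / 72.2 = 1.40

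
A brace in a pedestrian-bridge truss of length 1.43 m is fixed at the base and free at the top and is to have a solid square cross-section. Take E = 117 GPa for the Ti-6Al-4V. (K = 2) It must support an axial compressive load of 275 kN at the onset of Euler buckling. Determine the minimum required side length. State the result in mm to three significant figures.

a ≈ 69.5 mm

L_e = K·L = 2 × 1.43 = 2.860 m
Required I = P_cr·L_e²/(π²E) = 2.750×10^5 × 2.860² / (π² × 1.17×10^11) = 1.948×10^-6 m⁴
I_req = 1.948×10^6 mm⁴
Solid square: I = a⁴/12  ⇒  a = (12I)^(1/4) = (12×1.948×10^6)^(1/4) = 69.5 mm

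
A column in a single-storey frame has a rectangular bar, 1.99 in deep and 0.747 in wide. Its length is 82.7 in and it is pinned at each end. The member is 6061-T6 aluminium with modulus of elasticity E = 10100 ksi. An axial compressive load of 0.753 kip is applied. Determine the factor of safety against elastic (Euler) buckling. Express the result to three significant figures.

n ≈ 1.34

Buckling occurs about the weak axis: I_min = h·b³/12 with b = 0.747 in (the shorter side).
I_min = 1.99×0.747³/12 = 6.912×10^-2 in⁴
Effective length L_e = K·L = 1 × 82.7 = 82.70 in
P_cr = π²EI / L_e² = π² × 10100×10³ × 6.912×10^-2 / 82.70² = 1.007×10^3 lb
Factor of safety n = P_cr / P = 1.0075 / 0.753 = 1.34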